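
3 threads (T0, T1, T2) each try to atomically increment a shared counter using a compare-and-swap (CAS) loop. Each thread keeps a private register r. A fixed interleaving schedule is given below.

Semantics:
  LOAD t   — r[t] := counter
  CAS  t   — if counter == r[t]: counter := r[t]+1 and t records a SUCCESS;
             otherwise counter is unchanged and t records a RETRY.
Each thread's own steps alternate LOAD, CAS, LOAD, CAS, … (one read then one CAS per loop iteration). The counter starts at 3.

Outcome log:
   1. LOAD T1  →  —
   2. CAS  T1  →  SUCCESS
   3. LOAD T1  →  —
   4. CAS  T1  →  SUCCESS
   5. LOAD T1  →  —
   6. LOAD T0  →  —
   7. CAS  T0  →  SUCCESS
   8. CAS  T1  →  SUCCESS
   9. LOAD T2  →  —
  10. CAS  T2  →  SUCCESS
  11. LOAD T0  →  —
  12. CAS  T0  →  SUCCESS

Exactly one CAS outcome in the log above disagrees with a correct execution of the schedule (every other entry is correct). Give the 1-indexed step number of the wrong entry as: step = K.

step = 8

Reference trace:
T1 LOAD — after: cnt=3, r=3 — load
T1 CAS — after: cnt=4, r=3 — ok
T1 LOAD — after: cnt=4, r=4 — load
T1 CAS — after: cnt=5, r=4 — ok
T1 LOAD — after: cnt=5, r=5 — load
T0 LOAD — after: cnt=5, r=5 — load
T0 CAS — after: cnt=6, r=5 — ok
T1 CAS — after: cnt=6, r=5 — retry
T2 LOAD — after: cnt=6, r=6 — load
T2 CAS — after: cnt=7, r=6 — ok
T0 LOAD — after: cnt=7, r=7 — load
T0 CAS — after: cnt=8, r=7 — ok
Flip is step 8.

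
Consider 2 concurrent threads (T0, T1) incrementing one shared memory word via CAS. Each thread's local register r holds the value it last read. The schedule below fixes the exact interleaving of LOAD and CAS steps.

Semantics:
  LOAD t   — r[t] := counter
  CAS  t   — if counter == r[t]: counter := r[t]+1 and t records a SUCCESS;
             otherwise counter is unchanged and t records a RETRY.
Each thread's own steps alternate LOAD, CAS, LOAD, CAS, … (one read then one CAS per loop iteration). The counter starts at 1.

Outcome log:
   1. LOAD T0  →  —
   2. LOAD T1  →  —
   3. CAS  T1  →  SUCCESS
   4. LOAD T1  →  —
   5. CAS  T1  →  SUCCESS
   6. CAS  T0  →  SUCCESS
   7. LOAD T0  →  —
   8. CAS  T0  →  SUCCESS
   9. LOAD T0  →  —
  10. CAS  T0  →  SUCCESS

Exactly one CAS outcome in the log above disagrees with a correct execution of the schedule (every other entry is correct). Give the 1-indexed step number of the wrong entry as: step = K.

Reference trace:
1. LOAD T0 → mem=1 r[T0]=1 [LOAD]
2. LOAD T1 → mem=1 r[T1]=1 [LOAD]
3. CAS T1 → mem=2 r[T1]=1 [OK]
4. LOAD T1 → mem=2 r[T1]=2 [LOAD]
5. CAS T1 → mem=3 r[T1]=2 [OK]
6. CAS T0 → mem=3 r[T0]=1 [RETRY]
7. LOAD T0 → mem=3 r[T0]=3 [LOAD]
8. CAS T0 → mem=4 r[T0]=3 [OK]
9. LOAD T0 → mem=4 r[T0]=4 [LOAD]
10. CAS T0 → mem=5 r[T0]=4 [OK]
Mismatch at 6.

step = 6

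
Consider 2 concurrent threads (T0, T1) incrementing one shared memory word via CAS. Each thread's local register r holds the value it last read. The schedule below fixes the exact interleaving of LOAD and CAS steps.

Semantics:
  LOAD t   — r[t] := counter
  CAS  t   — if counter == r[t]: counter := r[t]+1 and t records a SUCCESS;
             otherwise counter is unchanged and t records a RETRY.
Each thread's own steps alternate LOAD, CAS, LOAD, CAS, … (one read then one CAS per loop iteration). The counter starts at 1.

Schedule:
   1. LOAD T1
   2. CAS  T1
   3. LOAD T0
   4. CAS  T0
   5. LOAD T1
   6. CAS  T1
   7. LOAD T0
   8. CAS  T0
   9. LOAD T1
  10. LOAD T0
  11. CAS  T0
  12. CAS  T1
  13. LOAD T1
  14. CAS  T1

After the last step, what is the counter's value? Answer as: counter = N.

counter = 7

1. LOAD T1 → mem=1 r[T1]=1 [LOAD]
2. CAS T1 → mem=2 r[T1]=1 [OK]
3. LOAD T0 → mem=2 r[T0]=2 [LOAD]
4. CAS T0 → mem=3 r[T0]=2 [OK]
5. LOAD T1 → mem=3 r[T1]=3 [LOAD]
6. CAS T1 → mem=4 r[T1]=3 [OK]
7. LOAD T0 → mem=4 r[T0]=4 [LOAD]
8. CAS T0 → mem=5 r[T0]=4 [OK]
9. LOAD T1 → mem=5 r[T1]=5 [LOAD]
10. LOAD T0 → mem=5 r[T0]=5 [LOAD]
11. CAS T0 → mem=6 r[T0]=5 [OK]
12. CAS T1 → mem=6 r[T1]=5 [RETRY]
13. LOAD T1 → mem=6 r[T1]=6 [LOAD]
14. CAS T1 → mem=7 r[T1]=6 [OK]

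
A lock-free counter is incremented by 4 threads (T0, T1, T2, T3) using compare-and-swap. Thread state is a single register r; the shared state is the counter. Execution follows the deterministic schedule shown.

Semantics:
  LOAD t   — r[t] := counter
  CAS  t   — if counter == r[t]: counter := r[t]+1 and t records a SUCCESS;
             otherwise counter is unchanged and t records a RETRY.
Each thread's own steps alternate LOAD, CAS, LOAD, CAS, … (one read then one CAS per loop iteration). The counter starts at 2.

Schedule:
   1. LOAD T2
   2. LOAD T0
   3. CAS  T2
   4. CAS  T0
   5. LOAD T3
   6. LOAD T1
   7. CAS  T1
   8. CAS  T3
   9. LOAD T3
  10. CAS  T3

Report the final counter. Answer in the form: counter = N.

counter = 5

#1 T2 reads 2
#2 T0 reads 2
#3 T2 CAS(2→3) writes; counter now 3
#4 T0 CAS(2→3) fails; counter now 3
#5 T3 reads 3
#6 T1 reads 3
#7 T1 CAS(3→4) writes; counter now 4
#8 T3 CAS(3→4) fails; counter now 4
#9 T3 reads 4
#10 T3 CAS(4→5) writes; counter now 5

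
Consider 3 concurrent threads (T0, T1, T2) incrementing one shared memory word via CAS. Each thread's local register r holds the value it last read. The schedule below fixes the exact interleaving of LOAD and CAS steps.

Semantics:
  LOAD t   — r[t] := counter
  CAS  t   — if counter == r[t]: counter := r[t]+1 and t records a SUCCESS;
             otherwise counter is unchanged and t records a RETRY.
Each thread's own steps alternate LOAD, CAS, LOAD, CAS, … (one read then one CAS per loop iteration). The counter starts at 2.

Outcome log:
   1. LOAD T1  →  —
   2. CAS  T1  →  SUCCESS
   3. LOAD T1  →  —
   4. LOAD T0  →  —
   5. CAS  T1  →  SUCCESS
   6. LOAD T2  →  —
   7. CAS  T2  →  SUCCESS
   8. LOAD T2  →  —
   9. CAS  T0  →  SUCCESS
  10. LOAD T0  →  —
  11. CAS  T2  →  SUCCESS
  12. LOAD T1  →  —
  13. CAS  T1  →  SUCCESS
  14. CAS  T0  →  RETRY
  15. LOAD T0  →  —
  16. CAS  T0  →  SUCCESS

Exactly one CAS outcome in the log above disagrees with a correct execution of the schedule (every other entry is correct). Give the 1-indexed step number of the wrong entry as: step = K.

Reference trace:
#1 T1 reads 2
#2 T1 CAS(2→3) writes; counter now 3
#3 T1 reads 3
#4 T0 reads 3
#5 T1 CAS(3→4) writes; counter now 4
#6 T2 reads 4
#7 T2 CAS(4→5) writes; counter now 5
#8 T2 reads 5
#9 T0 CAS(3→4) fails; counter now 5
#10 T0 reads 5
#11 T2 CAS(5→6) writes; counter now 6
#12 T1 reads 6
#13 T1 CAS(6→7) writes; counter now 7
#14 T0 CAS(5→6) fails; counter now 7
#15 T0 reads 7
#16 T0 CAS(7→8) writes; counter now 8
Log disagrees first at step 9.

step = 9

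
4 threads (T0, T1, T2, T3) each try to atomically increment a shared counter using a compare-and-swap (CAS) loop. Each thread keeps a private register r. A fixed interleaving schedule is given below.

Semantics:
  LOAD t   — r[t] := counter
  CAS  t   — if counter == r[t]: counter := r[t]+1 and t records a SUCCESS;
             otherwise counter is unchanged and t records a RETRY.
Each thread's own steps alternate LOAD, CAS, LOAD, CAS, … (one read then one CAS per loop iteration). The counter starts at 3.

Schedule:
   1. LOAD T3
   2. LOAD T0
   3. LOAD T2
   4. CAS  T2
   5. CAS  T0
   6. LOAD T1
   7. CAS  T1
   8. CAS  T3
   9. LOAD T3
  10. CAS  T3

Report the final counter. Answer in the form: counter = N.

counter = 6

   1) LOAD T3:  M=3  r_T3=3
   2) LOAD T0:  M=3  r_T0=3
   3) LOAD T2:  M=3  r_T2=3
   4) CAS  T2:  M=4  r_T2=3 ✓
   5) CAS  T0:  M=4  r_T0=3 ✗
   6) LOAD T1:  M=4  r_T1=4
   7) CAS  T1:  M=5  r_T1=4 ✓
   8) CAS  T3:  M=5  r_T3=3 ✗
   9) LOAD T3:  M=5  r_T3=5
  10) CAS  T3:  M=6  r_T3=5 ✓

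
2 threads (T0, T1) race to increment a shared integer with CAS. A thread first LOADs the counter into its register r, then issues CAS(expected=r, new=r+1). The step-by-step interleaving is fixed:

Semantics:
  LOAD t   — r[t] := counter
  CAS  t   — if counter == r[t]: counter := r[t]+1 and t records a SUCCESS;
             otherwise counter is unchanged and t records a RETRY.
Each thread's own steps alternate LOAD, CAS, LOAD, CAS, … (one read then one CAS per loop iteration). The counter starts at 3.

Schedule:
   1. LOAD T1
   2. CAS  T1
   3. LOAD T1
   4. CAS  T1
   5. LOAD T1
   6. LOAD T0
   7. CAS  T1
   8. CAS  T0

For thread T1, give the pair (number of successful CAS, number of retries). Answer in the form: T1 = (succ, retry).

T1 = (3, 0)

step 1: T1 LOAD ⇒ load; ctr=3 reg=3
step 2: T1 CAS ⇒ ok; ctr=4 reg=3
step 3: T1 LOAD ⇒ load; ctr=4 reg=4
step 4: T1 CAS ⇒ ok; ctr=5 reg=4
step 5: T1 LOAD ⇒ load; ctr=5 reg=5
step 6: T0 LOAD ⇒ load; ctr=5 reg=5
step 7: T1 CAS ⇒ ok; ctr=6 reg=5
step 8: T0 CAS ⇒ retry; ctr=6 reg=5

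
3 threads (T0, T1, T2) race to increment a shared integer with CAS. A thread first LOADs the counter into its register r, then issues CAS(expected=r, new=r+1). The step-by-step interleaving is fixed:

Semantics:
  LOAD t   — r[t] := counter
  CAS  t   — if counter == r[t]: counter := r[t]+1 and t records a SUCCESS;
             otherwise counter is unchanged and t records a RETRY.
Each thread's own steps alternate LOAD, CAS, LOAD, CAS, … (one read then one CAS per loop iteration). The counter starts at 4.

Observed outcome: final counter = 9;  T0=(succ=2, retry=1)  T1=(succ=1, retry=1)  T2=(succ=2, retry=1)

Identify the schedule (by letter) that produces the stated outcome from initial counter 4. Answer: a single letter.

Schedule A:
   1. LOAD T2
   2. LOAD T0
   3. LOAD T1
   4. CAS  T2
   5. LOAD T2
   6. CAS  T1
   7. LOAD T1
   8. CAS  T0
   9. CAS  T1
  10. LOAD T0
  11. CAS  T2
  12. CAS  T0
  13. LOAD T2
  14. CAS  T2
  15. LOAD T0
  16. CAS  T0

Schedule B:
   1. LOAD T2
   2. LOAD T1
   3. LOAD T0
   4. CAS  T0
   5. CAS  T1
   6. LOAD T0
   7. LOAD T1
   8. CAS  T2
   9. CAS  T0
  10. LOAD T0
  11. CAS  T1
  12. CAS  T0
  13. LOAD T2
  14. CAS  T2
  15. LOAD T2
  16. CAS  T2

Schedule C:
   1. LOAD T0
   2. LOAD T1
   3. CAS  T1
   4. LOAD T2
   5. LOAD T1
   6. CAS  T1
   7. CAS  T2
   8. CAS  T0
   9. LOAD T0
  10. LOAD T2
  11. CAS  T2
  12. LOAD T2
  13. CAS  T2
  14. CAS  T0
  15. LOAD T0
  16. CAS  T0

A

Run A:
[1] T2.load  rd  (counter 4, T2.r 4)
[2] T0.load  rd  (counter 4, T0.r 4)
[3] T1.load  rd  (counter 4, T1.r 4)
[4] T2.cas  hit  (counter 5, T2.r 4)
[5] T2.load  rd  (counter 5, T2.r 5)
[6] T1.cas  miss  (counter 5, T1.r 4)
[7] T1.load  rd  (counter 5, T1.r 5)
[8] T0.cas  miss  (counter 5, T0.r 4)
[9] T1.cas  hit  (counter 6, T1.r 5)
[10] T0.load  rd  (counter 6, T0.r 6)
[11] T2.cas  miss  (counter 6, T2.r 5)
[12] T0.cas  hit  (counter 7, T0.r 6)
[13] T2.load  rd  (counter 7, T2.r 7)
[14] T2.cas  hit  (counter 8, T2.r 7)
[15] T0.load  rd  (counter 8, T0.r 8)
[16] T0.cas  hit  (counter 9, T0.r 8)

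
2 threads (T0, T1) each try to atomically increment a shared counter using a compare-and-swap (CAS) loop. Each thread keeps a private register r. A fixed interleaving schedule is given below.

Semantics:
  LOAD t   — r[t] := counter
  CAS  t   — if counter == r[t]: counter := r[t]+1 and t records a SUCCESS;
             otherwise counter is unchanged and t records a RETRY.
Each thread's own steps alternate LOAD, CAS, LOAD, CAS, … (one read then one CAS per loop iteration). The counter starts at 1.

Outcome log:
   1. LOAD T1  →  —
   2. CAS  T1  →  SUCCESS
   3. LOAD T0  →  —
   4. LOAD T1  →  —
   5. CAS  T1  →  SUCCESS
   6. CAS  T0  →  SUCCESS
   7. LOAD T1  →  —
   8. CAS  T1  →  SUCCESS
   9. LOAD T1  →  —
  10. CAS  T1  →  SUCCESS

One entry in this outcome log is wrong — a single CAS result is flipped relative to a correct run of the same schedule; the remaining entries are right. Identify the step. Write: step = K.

step = 6

Correct run:
   1) LOAD T1:  M=1  r_T1=1
   2) CAS  T1:  M=2  r_T1=1 ✓
   3) LOAD T0:  M=2  r_T0=2
   4) LOAD T1:  M=2  r_T1=2
   5) CAS  T1:  M=3  r_T1=2 ✓
   6) CAS  T0:  M=3  r_T0=2 ✗
   7) LOAD T1:  M=3  r_T1=3
   8) CAS  T1:  M=4  r_T1=3 ✓
   9) LOAD T1:  M=4  r_T1=4
  10) CAS  T1:  M=5  r_T1=4 ✓
Log disagrees first at step 6.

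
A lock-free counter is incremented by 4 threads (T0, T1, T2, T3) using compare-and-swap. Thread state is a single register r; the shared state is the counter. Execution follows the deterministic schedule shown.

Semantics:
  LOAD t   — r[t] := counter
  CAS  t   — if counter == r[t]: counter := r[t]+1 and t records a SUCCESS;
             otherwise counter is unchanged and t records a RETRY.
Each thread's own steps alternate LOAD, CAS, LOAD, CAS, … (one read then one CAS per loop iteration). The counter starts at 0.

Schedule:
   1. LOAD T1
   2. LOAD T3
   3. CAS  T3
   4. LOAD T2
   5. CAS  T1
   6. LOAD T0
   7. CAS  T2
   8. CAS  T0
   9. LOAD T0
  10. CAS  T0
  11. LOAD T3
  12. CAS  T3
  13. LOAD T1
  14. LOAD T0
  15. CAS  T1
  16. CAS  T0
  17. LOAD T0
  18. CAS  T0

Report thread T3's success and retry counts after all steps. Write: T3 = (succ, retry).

T3 = (2, 0)

[1] T1.load  rd  (counter 0, T1.r 0)
[2] T3.load  rd  (counter 0, T3.r 0)
[3] T3.cas  hit  (counter 1, T3.r 0)
[4] T2.load  rd  (counter 1, T2.r 1)
[5] T1.cas  miss  (counter 1, T1.r 0)
[6] T0.load  rd  (counter 1, T0.r 1)
[7] T2.cas  hit  (counter 2, T2.r 1)
[8] T0.cas  miss  (counter 2, T0.r 1)
[9] T0.load  rd  (counter 2, T0.r 2)
[10] T0.cas  hit  (counter 3, T0.r 2)
[11] T3.load  rd  (counter 3, T3.r 3)
[12] T3.cas  hit  (counter 4, T3.r 3)
[13] T1.load  rd  (counter 4, T1.r 4)
[14] T0.load  rd  (counter 4, T0.r 4)
[15] T1.cas  hit  (counter 5, T1.r 4)
[16] T0.cas  miss  (counter 5, T0.r 4)
[17] T0.load  rd  (counter 5, T0.r 5)
[18] T0.cas  hit  (counter 6, T0.r 5)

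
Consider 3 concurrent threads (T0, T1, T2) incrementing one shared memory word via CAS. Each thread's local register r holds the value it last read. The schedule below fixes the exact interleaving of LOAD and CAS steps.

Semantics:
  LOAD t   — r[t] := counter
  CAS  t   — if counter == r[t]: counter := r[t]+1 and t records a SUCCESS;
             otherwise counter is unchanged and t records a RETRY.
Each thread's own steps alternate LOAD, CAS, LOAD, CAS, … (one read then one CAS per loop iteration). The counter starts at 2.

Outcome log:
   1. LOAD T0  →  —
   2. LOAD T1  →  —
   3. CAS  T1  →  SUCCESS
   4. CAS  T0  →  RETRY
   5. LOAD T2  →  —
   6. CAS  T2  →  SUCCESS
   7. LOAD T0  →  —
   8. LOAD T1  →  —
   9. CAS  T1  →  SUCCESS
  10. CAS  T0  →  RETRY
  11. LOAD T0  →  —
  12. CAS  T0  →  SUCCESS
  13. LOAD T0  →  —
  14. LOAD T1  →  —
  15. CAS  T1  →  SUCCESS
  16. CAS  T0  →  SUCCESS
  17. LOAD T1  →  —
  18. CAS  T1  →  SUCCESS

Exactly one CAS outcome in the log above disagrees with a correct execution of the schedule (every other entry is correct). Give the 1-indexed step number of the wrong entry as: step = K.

step = 16

Re-executing:
[1] T0.load  rd  (counter 2, T0.r 2)
[2] T1.load  rd  (counter 2, T1.r 2)
[3] T1.cas  hit  (counter 3, T1.r 2)
[4] T0.cas  miss  (counter 3, T0.r 2)
[5] T2.load  rd  (counter 3, T2.r 3)
[6] T2.cas  hit  (counter 4, T2.r 3)
[7] T0.load  rd  (counter 4, T0.r 4)
[8] T1.load  rd  (counter 4, T1.r 4)
[9] T1.cas  hit  (counter 5, T1.r 4)
[10] T0.cas  miss  (counter 5, T0.r 4)
[11] T0.load  rd  (counter 5, T0.r 5)
[12] T0.cas  hit  (counter 6, T0.r 5)
[13] T0.load  rd  (counter 6, T0.r 6)
[14] T1.load  rd  (counter 6, T1.r 6)
[15] T1.cas  hit  (counter 7, T1.r 6)
[16] T0.cas  miss  (counter 7, T0.r 6)
[17] T1.load  rd  (counter 7, T1.r 7)
[18] T1.cas  hit  (counter 8, T1.r 7)
Flip is step 16.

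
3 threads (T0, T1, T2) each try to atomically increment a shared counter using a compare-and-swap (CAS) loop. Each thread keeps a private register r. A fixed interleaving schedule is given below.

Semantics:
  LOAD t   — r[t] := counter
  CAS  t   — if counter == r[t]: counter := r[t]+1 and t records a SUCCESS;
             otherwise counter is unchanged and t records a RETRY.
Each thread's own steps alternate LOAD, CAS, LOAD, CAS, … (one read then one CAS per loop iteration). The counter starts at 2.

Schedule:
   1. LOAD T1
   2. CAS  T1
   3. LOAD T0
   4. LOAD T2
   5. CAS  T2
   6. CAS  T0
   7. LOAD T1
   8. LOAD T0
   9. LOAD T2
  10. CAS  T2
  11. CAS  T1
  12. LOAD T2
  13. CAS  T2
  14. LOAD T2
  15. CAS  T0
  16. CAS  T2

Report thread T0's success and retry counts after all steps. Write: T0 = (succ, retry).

1. LOAD T1 → mem=2 r[T1]=2 [LOAD]
2. CAS T1 → mem=3 r[T1]=2 [OK]
3. LOAD T0 → mem=3 r[T0]=3 [LOAD]
4. LOAD T2 → mem=3 r[T2]=3 [LOAD]
5. CAS T2 → mem=4 r[T2]=3 [OK]
6. CAS T0 → mem=4 r[T0]=3 [RETRY]
7. LOAD T1 → mem=4 r[T1]=4 [LOAD]
8. LOAD T0 → mem=4 r[T0]=4 [LOAD]
9. LOAD T2 → mem=4 r[T2]=4 [LOAD]
10. CAS T2 → mem=5 r[T2]=4 [OK]
11. CAS T1 → mem=5 r[T1]=4 [RETRY]
12. LOAD T2 → mem=5 r[T2]=5 [LOAD]
13. CAS T2 → mem=6 r[T2]=5 [OK]
14. LOAD T2 → mem=6 r[T2]=6 [LOAD]
15. CAS T0 → mem=6 r[T0]=4 [RETRY]
16. CAS T2 → mem=7 r[T2]=6 [OK]

T0 = (0, 2)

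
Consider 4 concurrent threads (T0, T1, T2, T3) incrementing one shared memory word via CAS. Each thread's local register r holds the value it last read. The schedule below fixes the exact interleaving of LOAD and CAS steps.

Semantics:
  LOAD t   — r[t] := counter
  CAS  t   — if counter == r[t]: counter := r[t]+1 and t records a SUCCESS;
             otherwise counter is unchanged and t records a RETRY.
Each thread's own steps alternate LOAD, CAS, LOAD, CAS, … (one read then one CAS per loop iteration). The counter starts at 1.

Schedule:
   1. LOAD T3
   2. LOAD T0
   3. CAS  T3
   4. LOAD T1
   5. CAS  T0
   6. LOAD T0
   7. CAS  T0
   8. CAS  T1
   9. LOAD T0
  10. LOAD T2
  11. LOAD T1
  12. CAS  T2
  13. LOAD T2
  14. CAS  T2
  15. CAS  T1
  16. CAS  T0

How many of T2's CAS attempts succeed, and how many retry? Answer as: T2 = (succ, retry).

T2 = (2, 0)

T3 LOAD — after: cnt=1, r=1 — load
T0 LOAD — after: cnt=1, r=1 — load
T3 CAS — after: cnt=2, r=1 — ok
T1 LOAD — after: cnt=2, r=2 — load
T0 CAS — after: cnt=2, r=1 — retry
T0 LOAD — after: cnt=2, r=2 — load
T0 CAS — after: cnt=3, r=2 — ok
T1 CAS — after: cnt=3, r=2 — retry
T0 LOAD — after: cnt=3, r=3 — load
T2 LOAD — after: cnt=3, r=3 — load
T1 LOAD — after: cnt=3, r=3 — load
T2 CAS — after: cnt=4, r=3 — ok
T2 LOAD — after: cnt=4, r=4 — load
T2 CAS — after: cnt=5, r=4 — ok
T1 CAS — after: cnt=5, r=3 — retry
T0 CAS — after: cnt=5, r=3 — retry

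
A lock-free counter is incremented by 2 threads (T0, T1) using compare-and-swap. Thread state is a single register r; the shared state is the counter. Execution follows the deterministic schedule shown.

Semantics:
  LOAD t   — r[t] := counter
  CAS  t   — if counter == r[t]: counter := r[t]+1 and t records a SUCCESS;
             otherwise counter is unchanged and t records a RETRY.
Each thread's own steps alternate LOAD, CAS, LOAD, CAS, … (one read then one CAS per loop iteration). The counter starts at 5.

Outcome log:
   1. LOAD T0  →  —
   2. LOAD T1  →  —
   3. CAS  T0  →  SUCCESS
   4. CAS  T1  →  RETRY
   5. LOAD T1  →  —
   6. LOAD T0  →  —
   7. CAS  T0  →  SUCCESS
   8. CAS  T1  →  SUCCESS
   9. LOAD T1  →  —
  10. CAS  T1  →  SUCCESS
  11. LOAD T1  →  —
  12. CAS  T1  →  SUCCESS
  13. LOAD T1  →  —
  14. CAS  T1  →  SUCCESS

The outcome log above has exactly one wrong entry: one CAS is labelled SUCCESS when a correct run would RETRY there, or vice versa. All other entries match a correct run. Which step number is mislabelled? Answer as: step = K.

Re-executing:
   1) LOAD T0:  M=5  r_T0=5
   2) LOAD T1:  M=5  r_T1=5
   3) CAS  T0:  M=6  r_T0=5 ✓
   4) CAS  T1:  M=6  r_T1=5 ✗
   5) LOAD T1:  M=6  r_T1=6
   6) LOAD T0:  M=6  r_T0=6
   7) CAS  T0:  M=7  r_T0=6 ✓
   8) CAS  T1:  M=7  r_T1=6 ✗
   9) LOAD T1:  M=7  r_T1=7
  10) CAS  T1:  M=8  r_T1=7 ✓
  11) LOAD T1:  M=8  r_T1=8
  12) CAS  T1:  M=9  r_T1=8 ✓
  13) LOAD T1:  M=9  r_T1=9
  14) CAS  T1:  M=10  r_T1=9 ✓
Mismatch at 8.

step = 8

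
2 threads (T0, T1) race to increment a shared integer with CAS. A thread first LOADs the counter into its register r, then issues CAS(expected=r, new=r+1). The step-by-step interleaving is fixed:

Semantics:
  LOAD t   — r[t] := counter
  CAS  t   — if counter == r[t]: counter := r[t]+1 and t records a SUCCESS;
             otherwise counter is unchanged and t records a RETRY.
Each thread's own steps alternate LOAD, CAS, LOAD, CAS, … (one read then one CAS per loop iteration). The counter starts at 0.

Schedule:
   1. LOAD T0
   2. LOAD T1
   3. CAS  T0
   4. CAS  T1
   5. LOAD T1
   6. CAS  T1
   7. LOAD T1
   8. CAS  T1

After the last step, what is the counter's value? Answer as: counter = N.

counter = 3

T0 LOAD — after: cnt=0, r=0 — load
T1 LOAD — after: cnt=0, r=0 — load
T0 CAS — after: cnt=1, r=0 — ok
T1 CAS — after: cnt=1, r=0 — retry
T1 LOAD — after: cnt=1, r=1 — load
T1 CAS — after: cnt=2, r=1 — ok
T1 LOAD — after: cnt=2, r=2 — load
T1 CAS — after: cnt=3, r=2 — ok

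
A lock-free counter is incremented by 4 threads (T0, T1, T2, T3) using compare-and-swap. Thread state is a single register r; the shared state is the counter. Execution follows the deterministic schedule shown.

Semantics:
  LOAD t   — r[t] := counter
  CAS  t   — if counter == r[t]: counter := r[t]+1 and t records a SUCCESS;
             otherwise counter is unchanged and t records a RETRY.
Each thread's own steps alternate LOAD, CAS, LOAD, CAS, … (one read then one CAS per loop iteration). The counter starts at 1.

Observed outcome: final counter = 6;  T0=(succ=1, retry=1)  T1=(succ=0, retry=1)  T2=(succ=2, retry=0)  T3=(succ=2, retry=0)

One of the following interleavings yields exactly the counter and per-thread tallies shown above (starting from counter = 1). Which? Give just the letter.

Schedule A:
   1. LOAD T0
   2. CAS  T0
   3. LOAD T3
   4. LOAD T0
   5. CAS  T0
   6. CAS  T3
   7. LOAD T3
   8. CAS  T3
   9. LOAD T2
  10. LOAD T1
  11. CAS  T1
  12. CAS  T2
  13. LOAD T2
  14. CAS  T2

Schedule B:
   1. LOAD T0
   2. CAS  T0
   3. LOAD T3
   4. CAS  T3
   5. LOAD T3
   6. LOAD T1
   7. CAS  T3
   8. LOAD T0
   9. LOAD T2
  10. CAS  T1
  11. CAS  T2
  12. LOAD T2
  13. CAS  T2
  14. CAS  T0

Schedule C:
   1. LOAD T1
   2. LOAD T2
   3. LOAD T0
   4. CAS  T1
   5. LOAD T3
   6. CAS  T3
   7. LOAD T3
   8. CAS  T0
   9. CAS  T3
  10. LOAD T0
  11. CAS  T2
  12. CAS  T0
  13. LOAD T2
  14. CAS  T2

B

Run B:
1. LOAD T0 → mem=1 r[T0]=1 [LOAD]
2. CAS T0 → mem=2 r[T0]=1 [OK]
3. LOAD T3 → mem=2 r[T3]=2 [LOAD]
4. CAS T3 → mem=3 r[T3]=2 [OK]
5. LOAD T3 → mem=3 r[T3]=3 [LOAD]
6. LOAD T1 → mem=3 r[T1]=3 [LOAD]
7. CAS T3 → mem=4 r[T3]=3 [OK]
8. LOAD T0 → mem=4 r[T0]=4 [LOAD]
9. LOAD T2 → mem=4 r[T2]=4 [LOAD]
10. CAS T1 → mem=4 r[T1]=3 [RETRY]
11. CAS T2 → mem=5 r[T2]=4 [OK]
12. LOAD T2 → mem=5 r[T2]=5 [LOAD]
13. CAS T2 → mem=6 r[T2]=5 [OK]
14. CAS T0 → mem=6 r[T0]=4 [RETRY]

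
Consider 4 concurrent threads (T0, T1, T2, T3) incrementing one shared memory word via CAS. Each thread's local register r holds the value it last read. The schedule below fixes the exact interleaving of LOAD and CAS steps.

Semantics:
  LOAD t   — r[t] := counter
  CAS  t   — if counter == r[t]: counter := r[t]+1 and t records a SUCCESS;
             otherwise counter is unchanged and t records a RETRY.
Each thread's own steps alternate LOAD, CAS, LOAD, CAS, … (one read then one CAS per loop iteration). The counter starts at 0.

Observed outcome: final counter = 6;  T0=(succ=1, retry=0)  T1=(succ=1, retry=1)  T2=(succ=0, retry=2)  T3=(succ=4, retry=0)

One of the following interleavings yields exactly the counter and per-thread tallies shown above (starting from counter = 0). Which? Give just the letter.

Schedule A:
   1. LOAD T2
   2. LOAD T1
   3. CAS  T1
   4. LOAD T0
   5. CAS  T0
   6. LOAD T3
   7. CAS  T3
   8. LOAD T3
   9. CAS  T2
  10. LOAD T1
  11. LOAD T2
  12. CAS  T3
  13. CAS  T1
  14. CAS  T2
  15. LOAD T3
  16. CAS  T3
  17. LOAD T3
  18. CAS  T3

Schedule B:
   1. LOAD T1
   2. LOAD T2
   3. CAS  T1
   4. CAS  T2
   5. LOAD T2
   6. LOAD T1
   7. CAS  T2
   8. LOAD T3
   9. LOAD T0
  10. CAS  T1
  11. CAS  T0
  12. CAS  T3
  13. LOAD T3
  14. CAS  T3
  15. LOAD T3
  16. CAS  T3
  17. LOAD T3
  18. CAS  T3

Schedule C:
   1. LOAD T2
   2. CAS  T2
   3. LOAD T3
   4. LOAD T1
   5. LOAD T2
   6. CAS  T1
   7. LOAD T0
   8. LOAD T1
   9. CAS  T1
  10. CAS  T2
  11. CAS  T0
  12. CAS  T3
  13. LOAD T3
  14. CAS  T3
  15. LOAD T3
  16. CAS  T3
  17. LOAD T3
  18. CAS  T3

A

Simulating candidate A:
#1 T2 reads 0
#2 T1 reads 0
#3 T1 CAS(0→1) writes; counter now 1
#4 T0 reads 1
#5 T0 CAS(1→2) writes; counter now 2
#6 T3 reads 2
#7 T3 CAS(2→3) writes; counter now 3
#8 T3 reads 3
#9 T2 CAS(0→1) fails; counter now 3
#10 T1 reads 3
#11 T2 reads 3
#12 T3 CAS(3→4) writes; counter now 4
#13 T1 CAS(3→4) fails; counter now 4
#14 T2 CAS(3→4) fails; counter now 4
#15 T3 reads 4
#16 T3 CAS(4→5) writes; counter now 5
#17 T3 reads 5
#18 T3 CAS(5→6) writes; counter now 6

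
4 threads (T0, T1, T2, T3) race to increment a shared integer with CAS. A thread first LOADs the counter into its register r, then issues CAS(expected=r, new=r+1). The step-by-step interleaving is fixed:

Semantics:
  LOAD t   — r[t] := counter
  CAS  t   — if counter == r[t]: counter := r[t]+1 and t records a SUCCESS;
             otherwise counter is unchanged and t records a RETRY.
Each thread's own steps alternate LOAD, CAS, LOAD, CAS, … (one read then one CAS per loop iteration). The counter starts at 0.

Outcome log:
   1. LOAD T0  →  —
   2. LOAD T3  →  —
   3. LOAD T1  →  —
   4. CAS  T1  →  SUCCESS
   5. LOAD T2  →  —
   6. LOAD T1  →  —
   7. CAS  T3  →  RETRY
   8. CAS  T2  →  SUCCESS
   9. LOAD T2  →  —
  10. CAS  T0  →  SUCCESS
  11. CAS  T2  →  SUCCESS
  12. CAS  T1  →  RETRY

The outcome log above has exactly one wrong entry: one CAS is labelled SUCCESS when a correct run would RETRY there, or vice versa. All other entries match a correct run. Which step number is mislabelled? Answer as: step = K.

step = 10

Correct run:
[1] T0.load  rd  (counter 0, T0.r 0)
[2] T3.load  rd  (counter 0, T3.r 0)
[3] T1.load  rd  (counter 0, T1.r 0)
[4] T1.cas  hit  (counter 1, T1.r 0)
[5] T2.load  rd  (counter 1, T2.r 1)
[6] T1.load  rd  (counter 1, T1.r 1)
[7] T3.cas  miss  (counter 1, T3.r 0)
[8] T2.cas  hit  (counter 2, T2.r 1)
[9] T2.load  rd  (counter 2, T2.r 2)
[10] T0.cas  miss  (counter 2, T0.r 0)
[11] T2.cas  hit  (counter 3, T2.r 2)
[12] T1.cas  miss  (counter 3, T1.r 1)
Flip is step 10.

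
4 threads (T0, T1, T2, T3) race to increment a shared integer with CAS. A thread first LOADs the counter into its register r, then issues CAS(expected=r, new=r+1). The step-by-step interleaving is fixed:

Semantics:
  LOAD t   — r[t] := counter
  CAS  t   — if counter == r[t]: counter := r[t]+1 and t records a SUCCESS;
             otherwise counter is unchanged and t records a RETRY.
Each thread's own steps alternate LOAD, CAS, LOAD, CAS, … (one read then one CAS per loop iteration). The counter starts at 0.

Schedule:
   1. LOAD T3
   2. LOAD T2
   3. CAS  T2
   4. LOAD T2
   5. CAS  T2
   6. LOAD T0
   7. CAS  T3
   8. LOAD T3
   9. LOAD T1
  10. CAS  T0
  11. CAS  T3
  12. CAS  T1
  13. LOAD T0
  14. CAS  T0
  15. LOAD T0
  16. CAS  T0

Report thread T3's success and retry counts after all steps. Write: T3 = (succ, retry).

[1] T3.load  rd  (counter 0, T3.r 0)
[2] T2.load  rd  (counter 0, T2.r 0)
[3] T2.cas  hit  (counter 1, T2.r 0)
[4] T2.load  rd  (counter 1, T2.r 1)
[5] T2.cas  hit  (counter 2, T2.r 1)
[6] T0.load  rd  (counter 2, T0.r 2)
[7] T3.cas  miss  (counter 2, T3.r 0)
[8] T3.load  rd  (counter 2, T3.r 2)
[9] T1.load  rd  (counter 2, T1.r 2)
[10] T0.cas  hit  (counter 3, T0.r 2)
[11] T3.cas  miss  (counter 3, T3.r 2)
[12] T1.cas  miss  (counter 3, T1.r 2)
[13] T0.load  rd  (counter 3, T0.r 3)
[14] T0.cas  hit  (counter 4, T0.r 3)
[15] T0.load  rd  (counter 4, T0.r 4)
[16] T0.cas  hit  (counter 5, T0.r 4)

T3 = (0, 2)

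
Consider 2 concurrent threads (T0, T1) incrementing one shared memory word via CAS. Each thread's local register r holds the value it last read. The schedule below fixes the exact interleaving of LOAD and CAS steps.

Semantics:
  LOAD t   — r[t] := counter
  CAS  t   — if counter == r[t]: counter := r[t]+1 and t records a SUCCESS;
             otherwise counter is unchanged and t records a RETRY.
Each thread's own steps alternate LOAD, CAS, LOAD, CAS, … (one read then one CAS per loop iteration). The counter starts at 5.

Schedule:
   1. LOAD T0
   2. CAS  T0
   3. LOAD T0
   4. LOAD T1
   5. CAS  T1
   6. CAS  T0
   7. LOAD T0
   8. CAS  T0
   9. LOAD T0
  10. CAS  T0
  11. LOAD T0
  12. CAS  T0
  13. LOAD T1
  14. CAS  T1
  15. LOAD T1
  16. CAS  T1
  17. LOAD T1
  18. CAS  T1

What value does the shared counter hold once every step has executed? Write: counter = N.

[1] T0.load  rd  (counter 5, T0.r 5)
[2] T0.cas  hit  (counter 6, T0.r 5)
[3] T0.load  rd  (counter 6, T0.r 6)
[4] T1.load  rd  (counter 6, T1.r 6)
[5] T1.cas  hit  (counter 7, T1.r 6)
[6] T0.cas  miss  (counter 7, T0.r 6)
[7] T0.load  rd  (counter 7, T0.r 7)
[8] T0.cas  hit  (counter 8, T0.r 7)
[9] T0.load  rd  (counter 8, T0.r 8)
[10] T0.cas  hit  (counter 9, T0.r 8)
[11] T0.load  rd  (counter 9, T0.r 9)
[12] T0.cas  hit  (counter 10, T0.r 9)
[13] T1.load  rd  (counter 10, T1.r 10)
[14] T1.cas  hit  (counter 11, T1.r 10)
[15] T1.load  rd  (counter 11, T1.r 11)
[16] T1.cas  hit  (counter 12, T1.r 11)
[17] T1.load  rd  (counter 12, T1.r 12)
[18] T1.cas  hit  (counter 13, T1.r 12)

counter = 13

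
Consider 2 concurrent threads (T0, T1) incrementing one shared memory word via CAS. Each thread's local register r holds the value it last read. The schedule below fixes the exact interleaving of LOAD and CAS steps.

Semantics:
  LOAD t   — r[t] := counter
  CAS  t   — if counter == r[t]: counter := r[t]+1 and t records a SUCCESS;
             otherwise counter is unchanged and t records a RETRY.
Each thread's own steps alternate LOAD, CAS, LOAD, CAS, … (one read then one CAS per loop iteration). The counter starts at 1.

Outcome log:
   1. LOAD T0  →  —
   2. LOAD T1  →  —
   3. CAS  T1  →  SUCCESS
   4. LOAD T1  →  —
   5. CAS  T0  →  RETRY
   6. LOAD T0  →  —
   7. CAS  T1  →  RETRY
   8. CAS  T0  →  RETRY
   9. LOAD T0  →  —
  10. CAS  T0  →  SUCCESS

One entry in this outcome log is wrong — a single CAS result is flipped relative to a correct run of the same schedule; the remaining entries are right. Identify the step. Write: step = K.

step = 7

Reference trace:
[1] T0.load  rd  (counter 1, T0.r 1)
[2] T1.load  rd  (counter 1, T1.r 1)
[3] T1.cas  hit  (counter 2, T1.r 1)
[4] T1.load  rd  (counter 2, T1.r 2)
[5] T0.cas  miss  (counter 2, T0.r 1)
[6] T0.load  rd  (counter 2, T0.r 2)
[7] T1.cas  hit  (counter 3, T1.r 2)
[8] T0.cas  miss  (counter 3, T0.r 2)
[9] T0.load  rd  (counter 3, T0.r 3)
[10] T0.cas  hit  (counter 4, T0.r 3)
Flip is step 7.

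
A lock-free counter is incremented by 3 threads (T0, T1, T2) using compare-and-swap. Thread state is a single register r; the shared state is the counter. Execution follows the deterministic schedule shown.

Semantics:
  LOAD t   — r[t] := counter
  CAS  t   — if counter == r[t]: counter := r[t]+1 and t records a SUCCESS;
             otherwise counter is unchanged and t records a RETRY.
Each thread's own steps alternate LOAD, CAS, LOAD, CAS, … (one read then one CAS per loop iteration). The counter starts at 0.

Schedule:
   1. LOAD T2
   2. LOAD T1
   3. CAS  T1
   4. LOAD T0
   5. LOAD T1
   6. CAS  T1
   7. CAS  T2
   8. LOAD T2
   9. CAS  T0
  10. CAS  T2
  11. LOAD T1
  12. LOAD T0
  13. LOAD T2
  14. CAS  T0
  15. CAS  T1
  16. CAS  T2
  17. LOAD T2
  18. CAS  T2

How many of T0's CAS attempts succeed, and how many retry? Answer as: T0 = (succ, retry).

   1) LOAD T2:  M=0  r_T2=0
   2) LOAD T1:  M=0  r_T1=0
   3) CAS  T1:  M=1  r_T1=0 ✓
   4) LOAD T0:  M=1  r_T0=1
   5) LOAD T1:  M=1  r_T1=1
   6) CAS  T1:  M=2  r_T1=1 ✓
   7) CAS  T2:  M=2  r_T2=0 ✗
   8) LOAD T2:  M=2  r_T2=2
   9) CAS  T0:  M=2  r_T0=1 ✗
  10) CAS  T2:  M=3  r_T2=2 ✓
  11) LOAD T1:  M=3  r_T1=3
  12) LOAD T0:  M=3  r_T0=3
  13) LOAD T2:  M=3  r_T2=3
  14) CAS  T0:  M=4  r_T0=3 ✓
  15) CAS  T1:  M=4  r_T1=3 ✗
  16) CAS  T2:  M=4  r_T2=3 ✗
  17) LOAD T2:  M=4  r_T2=4
  18) CAS  T2:  M=5  r_T2=4 ✓

T0 = (1, 1)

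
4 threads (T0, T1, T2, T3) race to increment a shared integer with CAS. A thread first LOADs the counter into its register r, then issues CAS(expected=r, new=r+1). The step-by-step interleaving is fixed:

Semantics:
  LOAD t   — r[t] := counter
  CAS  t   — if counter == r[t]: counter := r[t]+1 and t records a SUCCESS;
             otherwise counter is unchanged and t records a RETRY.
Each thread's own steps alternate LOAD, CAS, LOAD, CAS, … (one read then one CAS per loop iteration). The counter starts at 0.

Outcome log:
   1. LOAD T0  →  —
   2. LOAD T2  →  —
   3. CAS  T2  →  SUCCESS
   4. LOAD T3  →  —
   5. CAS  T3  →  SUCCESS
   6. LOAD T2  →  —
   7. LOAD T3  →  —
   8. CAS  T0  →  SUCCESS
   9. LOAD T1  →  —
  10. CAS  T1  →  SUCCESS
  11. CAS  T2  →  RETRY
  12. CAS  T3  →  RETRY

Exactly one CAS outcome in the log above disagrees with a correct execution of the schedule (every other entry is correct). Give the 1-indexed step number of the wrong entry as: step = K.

Re-executing:
1. LOAD T0 → mem=0 r[T0]=0 [LOAD]
2. LOAD T2 → mem=0 r[T2]=0 [LOAD]
3. CAS T2 → mem=1 r[T2]=0 [OK]
4. LOAD T3 → mem=1 r[T3]=1 [LOAD]
5. CAS T3 → mem=2 r[T3]=1 [OK]
6. LOAD T2 → mem=2 r[T2]=2 [LOAD]
7. LOAD T3 → mem=2 r[T3]=2 [LOAD]
8. CAS T0 → mem=2 r[T0]=0 [RETRY]
9. LOAD T1 → mem=2 r[T1]=2 [LOAD]
10. CAS T1 → mem=3 r[T1]=2 [OK]
11. CAS T2 → mem=3 r[T2]=2 [RETRY]
12. CAS T3 → mem=3 r[T3]=2 [RETRY]
Flip is step 8.

step = 8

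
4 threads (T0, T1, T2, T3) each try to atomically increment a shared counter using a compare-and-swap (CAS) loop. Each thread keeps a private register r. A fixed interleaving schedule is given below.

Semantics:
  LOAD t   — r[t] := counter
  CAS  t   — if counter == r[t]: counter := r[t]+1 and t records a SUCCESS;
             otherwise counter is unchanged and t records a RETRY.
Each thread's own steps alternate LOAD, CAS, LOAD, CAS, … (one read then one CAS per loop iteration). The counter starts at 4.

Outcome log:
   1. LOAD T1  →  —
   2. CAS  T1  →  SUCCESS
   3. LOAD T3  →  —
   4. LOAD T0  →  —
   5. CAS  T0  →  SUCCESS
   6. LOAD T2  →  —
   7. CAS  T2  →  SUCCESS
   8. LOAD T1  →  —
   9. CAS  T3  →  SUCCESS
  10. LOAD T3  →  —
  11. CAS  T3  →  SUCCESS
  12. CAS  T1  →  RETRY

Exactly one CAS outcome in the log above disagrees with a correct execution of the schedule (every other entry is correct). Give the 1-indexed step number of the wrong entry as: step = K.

Correct run:
step 1: T1 LOAD ⇒ load; ctr=4 reg=4
step 2: T1 CAS ⇒ ok; ctr=5 reg=4
step 3: T3 LOAD ⇒ load; ctr=5 reg=5
step 4: T0 LOAD ⇒ load; ctr=5 reg=5
step 5: T0 CAS ⇒ ok; ctr=6 reg=5
step 6: T2 LOAD ⇒ load; ctr=6 reg=6
step 7: T2 CAS ⇒ ok; ctr=7 reg=6
step 8: T1 LOAD ⇒ load; ctr=7 reg=7
step 9: T3 CAS ⇒ retry; ctr=7 reg=5
step 10: T3 LOAD ⇒ load; ctr=7 reg=7
step 11: T3 CAS ⇒ ok; ctr=8 reg=7
step 12: T1 CAS ⇒ retry; ctr=8 reg=7
Mismatch at 9.

step = 9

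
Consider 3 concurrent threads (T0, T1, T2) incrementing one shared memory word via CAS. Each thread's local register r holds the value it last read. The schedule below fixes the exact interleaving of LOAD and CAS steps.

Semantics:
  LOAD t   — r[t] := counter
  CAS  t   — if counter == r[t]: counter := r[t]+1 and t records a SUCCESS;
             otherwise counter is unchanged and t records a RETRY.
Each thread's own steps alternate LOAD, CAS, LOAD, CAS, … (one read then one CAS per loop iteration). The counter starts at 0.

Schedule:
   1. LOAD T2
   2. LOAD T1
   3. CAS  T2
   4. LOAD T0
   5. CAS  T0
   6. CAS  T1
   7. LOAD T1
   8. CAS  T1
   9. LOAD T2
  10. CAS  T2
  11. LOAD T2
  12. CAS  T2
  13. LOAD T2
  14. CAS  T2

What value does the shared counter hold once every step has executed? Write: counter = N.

counter = 6

   1) LOAD T2:  M=0  r_T2=0
   2) LOAD T1:  M=0  r_T1=0
   3) CAS  T2:  M=1  r_T2=0 ✓
   4) LOAD T0:  M=1  r_T0=1
   5) CAS  T0:  M=2  r_T0=1 ✓
   6) CAS  T1:  M=2  r_T1=0 ✗
   7) LOAD T1:  M=2  r_T1=2
   8) CAS  T1:  M=3  r_T1=2 ✓
   9) LOAD T2:  M=3  r_T2=3
  10) CAS  T2:  M=4  r_T2=3 ✓
  11) LOAD T2:  M=4  r_T2=4
  12) CAS  T2:  M=5  r_T2=4 ✓
  13) LOAD T2:  M=5  r_T2=5
  14) CAS  T2:  M=6  r_T2=5 ✓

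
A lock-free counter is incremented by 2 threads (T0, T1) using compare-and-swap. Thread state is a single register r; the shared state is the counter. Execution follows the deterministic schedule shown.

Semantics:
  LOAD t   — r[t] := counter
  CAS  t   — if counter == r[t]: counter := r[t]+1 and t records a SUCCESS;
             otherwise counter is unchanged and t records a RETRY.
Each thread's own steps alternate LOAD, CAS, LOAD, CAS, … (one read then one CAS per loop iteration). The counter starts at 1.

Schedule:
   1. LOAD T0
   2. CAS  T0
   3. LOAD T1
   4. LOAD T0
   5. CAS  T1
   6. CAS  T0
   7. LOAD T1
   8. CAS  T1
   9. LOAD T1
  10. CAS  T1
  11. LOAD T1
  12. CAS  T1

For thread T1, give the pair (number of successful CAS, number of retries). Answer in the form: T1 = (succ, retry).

[1] T0.load  rd  (counter 1, T0.r 1)
[2] T0.cas  hit  (counter 2, T0.r 1)
[3] T1.load  rd  (counter 2, T1.r 2)
[4] T0.load  rd  (counter 2, T0.r 2)
[5] T1.cas  hit  (counter 3, T1.r 2)
[6] T0.cas  miss  (counter 3, T0.r 2)
[7] T1.load  rd  (counter 3, T1.r 3)
[8] T1.cas  hit  (counter 4, T1.r 3)
[9] T1.load  rd  (counter 4, T1.r 4)
[10] T1.cas  hit  (counter 5, T1.r 4)
[11] T1.load  rd  (counter 5, T1.r 5)
[12] T1.cas  hit  (counter 6, T1.r 5)

T1 = (4, 0)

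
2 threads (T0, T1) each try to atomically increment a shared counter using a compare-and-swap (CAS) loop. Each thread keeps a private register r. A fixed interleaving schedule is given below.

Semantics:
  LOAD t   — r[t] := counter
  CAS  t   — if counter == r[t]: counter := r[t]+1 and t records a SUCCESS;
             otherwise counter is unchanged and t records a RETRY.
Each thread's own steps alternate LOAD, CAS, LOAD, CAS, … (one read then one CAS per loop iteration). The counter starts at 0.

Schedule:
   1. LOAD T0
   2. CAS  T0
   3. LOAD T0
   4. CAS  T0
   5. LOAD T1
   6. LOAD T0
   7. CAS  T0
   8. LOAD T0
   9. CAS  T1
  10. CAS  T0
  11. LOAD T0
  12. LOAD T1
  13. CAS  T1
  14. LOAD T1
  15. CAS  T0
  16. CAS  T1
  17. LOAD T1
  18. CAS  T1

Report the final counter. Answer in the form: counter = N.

counter = 7

1. LOAD T0 → mem=0 r[T0]=0 [LOAD]
2. CAS T0 → mem=1 r[T0]=0 [OK]
3. LOAD T0 → mem=1 r[T0]=1 [LOAD]
4. CAS T0 → mem=2 r[T0]=1 [OK]
5. LOAD T1 → mem=2 r[T1]=2 [LOAD]
6. LOAD T0 → mem=2 r[T0]=2 [LOAD]
7. CAS T0 → mem=3 r[T0]=2 [OK]
8. LOAD T0 → mem=3 r[T0]=3 [LOAD]
9. CAS T1 → mem=3 r[T1]=2 [RETRY]
10. CAS T0 → mem=4 r[T0]=3 [OK]
11. LOAD T0 → mem=4 r[T0]=4 [LOAD]
12. LOAD T1 → mem=4 r[T1]=4 [LOAD]
13. CAS T1 → mem=5 r[T1]=4 [OK]
14. LOAD T1 → mem=5 r[T1]=5 [LOAD]
15. CAS T0 → mem=5 r[T0]=4 [RETRY]
16. CAS T1 → mem=6 r[T1]=5 [OK]
17. LOAD T1 → mem=6 r[T1]=6 [LOAD]
18. CAS T1 → mem=7 r[T1]=6 [OK]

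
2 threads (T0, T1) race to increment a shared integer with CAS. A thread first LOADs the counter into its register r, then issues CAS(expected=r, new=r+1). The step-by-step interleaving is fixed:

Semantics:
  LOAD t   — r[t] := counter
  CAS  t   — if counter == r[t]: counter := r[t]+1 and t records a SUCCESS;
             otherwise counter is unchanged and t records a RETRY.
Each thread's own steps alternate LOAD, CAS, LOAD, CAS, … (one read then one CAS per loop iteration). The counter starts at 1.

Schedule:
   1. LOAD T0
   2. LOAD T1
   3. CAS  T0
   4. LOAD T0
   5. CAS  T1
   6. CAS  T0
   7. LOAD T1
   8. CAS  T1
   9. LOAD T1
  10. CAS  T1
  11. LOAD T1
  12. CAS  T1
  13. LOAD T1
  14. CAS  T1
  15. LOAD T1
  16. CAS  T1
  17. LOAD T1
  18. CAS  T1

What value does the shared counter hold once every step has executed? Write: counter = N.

counter = 9

   1) LOAD T0:  M=1  r_T0=1
   2) LOAD T1:  M=1  r_T1=1
   3) CAS  T0:  M=2  r_T0=1 ✓
   4) LOAD T0:  M=2  r_T0=2
   5) CAS  T1:  M=2  r_T1=1 ✗
   6) CAS  T0:  M=3  r_T0=2 ✓
   7) LOAD T1:  M=3  r_T1=3
   8) CAS  T1:  M=4  r_T1=3 ✓
   9) LOAD T1:  M=4  r_T1=4
  10) CAS  T1:  M=5  r_T1=4 ✓
  11) LOAD T1:  M=5  r_T1=5
  12) CAS  T1:  M=6  r_T1=5 ✓
  13) LOAD T1:  M=6  r_T1=6
  14) CAS  T1:  M=7  r_T1=6 ✓
  15) LOAD T1:  M=7  r_T1=7
  16) CAS  T1:  M=8  r_T1=7 ✓
  17) LOAD T1:  M=8  r_T1=8
  18) CAS  T1:  M=9  r_T1=8 ✓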